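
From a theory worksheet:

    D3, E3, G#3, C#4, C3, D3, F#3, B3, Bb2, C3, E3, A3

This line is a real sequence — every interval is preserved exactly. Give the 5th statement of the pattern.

Gb2 Ab2 C3 F3

The 4-note cells begin on D3, C3, Bb2 — each down a 2nd from the last.
Extending down a 2nd: Ab2 → Gb2.
So cell 5 is Gb2 Ab2 C3 F3.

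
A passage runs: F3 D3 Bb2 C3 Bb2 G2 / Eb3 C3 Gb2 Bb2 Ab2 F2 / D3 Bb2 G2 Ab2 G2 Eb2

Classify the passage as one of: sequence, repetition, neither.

Note 3 of cell 2 is Gb2; if this were a sequence it would be Ab2. No unit length gives a consistent transposition pattern.

neither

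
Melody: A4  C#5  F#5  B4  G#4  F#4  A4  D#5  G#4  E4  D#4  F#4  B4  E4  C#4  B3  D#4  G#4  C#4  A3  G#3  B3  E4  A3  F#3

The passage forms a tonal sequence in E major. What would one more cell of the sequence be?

Unit = 5 notes; the statements start on A4, F#4, D#4, B3, G#3, moving down a 3rd each time.
From E3 the diatonic shape gives E3 G#3 C#4 F#3 D#3.

E3 G#3 C#4 F#3 D#3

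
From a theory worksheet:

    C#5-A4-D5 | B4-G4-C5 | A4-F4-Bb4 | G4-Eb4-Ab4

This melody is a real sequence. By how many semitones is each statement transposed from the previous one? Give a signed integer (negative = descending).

Unit = 3 notes; the statements start on C#5, B4, A4, G4, moving down a 2nd each time.
C#5 to B4 spans -2 semitones.

-2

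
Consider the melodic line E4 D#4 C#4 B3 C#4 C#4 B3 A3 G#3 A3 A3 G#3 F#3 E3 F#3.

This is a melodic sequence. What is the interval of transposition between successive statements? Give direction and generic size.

Taking 5-note groups, the heads are E4, C#4, A3: the pattern moves down a 3rd.
E4 to C#4 is down a 3rd.

down a 3rd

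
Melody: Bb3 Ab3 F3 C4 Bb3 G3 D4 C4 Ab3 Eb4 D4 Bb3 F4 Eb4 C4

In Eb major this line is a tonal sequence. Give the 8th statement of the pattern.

Bb4 Ab4 F4

Taking 3-note groups, the heads are Bb3, C4, D4, Eb4, F4: the pattern moves up a 2nd.
Extending up a 2nd: G4 → Ab4 → Bb4.
So cell 8 is Bb4 Ab4 F4.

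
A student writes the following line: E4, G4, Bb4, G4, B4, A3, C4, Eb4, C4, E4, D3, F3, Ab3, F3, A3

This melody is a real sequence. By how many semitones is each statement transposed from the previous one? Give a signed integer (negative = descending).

-7

With a 5-note motive the entries are E4, A3, D3, each down a 5th from the previous.
E4 to A3 spans -7 semitones.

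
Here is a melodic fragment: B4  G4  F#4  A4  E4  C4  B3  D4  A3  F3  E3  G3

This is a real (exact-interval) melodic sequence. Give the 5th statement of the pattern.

With a 4-note motive the entries are B4, E4, A3, each down a 5th from the previous.
Extending down a 5th: D3 → G2.
Statement 5 starts on G2 and keeps the same exact contour: G2 Eb2 D2 F2.

G2 Eb2 D2 F2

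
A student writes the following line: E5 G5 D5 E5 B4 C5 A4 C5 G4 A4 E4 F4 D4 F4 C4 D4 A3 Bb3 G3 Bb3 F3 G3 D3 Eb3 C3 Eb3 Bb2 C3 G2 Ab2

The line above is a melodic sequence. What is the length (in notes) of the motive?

There are 30 notes; a 6-note unit gives 5 cells:
E5 G5 D5 E5 B4 C5 | A4 C5 G4 A4 E4 F4 | D4 F4 C4 D4 A3 Bb3 | G3 Bb3 F3 G3 D3 Eb3 | C3 Eb3 Bb2 C3 G2 Ab2
That's a consistent down a 5th shift per cell, and no other grouping gives one.

6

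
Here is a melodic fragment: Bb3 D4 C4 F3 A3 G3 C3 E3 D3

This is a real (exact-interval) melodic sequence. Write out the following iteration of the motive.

Taking 3-note groups, the heads are Bb3, F3, C3: the pattern moves down a 4th.
So cell 4 is G2 B2 A2.

G2 B2 A2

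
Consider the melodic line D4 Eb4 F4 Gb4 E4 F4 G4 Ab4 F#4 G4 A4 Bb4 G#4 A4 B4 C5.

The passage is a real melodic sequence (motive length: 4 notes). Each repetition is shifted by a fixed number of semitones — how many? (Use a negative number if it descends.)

Unit = 4 notes; the statements start on D4, E4, F#4, G#4, moving up a 2nd each time.
D4→E4 is 64 − 62 = 2 semitones.

2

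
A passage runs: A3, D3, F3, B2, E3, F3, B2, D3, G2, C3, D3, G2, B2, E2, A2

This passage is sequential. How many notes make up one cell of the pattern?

5

Try groups of 5 (3 cells in 15 notes):
A3 D3 F3 B2 E3 | F3 B2 D3 G2 C3 | D3 G2 B2 E2 A2
That's a consistent down a 3rd shift per cell, and no other grouping gives one.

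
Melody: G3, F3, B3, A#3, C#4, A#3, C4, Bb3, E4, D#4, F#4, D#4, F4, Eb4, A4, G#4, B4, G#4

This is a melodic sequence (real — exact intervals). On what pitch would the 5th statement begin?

With a 6-note motive the entries are G3, C4, F4, each up a 4th from the previous.
Extending the heads up a 4th: Bb4 → Eb5.

Eb5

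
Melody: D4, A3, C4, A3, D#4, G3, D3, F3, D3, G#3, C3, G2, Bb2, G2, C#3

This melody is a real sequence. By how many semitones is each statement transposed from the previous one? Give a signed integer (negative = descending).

-7

Unit = 5 notes; the statements start on D4, G3, C3, moving down a 5th each time.
Counting half-steps from D4 to G3: -7.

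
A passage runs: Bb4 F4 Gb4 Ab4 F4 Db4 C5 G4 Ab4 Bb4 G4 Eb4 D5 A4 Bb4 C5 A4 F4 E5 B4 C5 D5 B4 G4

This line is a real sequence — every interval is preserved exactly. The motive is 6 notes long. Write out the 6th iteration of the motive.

Taking 6-note groups, the heads are Bb4, C5, D5, E5: the pattern moves up a 2nd.
Continuing the starts: F#5 → G#5.
Statement 6 starts on G#5 and keeps the same exact contour: G#5 D#5 E5 F#5 D#5 B4.

G#5 D#5 E5 F#5 D#5 B4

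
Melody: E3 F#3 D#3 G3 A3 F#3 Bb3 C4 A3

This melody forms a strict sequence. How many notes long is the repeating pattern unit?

3

9 notes total. Splitting into 3 groups of 3:
E3 F#3 D#3 | G3 A3 F#3 | Bb3 C4 A3
Each cell is the previous one up a 3rd — so the unit is 3 notes.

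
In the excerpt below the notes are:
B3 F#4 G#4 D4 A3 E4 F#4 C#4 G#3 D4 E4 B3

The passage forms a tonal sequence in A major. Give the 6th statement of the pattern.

D3 A3 B3 F#3

The 4-note cells begin on B3, A3, G#3 — each down a 2nd from the last.
Continuing the starts: F#3 → E3 → D3.
From D3 the diatonic shape gives D3 A3 B3 F#3.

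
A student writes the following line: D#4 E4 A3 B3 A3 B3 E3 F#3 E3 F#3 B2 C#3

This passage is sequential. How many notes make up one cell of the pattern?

4

There are 12 notes; a 4-note unit gives 3 cells:
D#4 E4 A3 B3 | A3 B3 E3 F#3 | E3 F#3 B2 C#3
That's a consistent down a 4th shift per cell, and no other grouping gives one.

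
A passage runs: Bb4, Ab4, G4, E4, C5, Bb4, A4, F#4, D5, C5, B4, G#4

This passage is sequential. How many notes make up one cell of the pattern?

4

12 notes total. Splitting into 3 groups of 4:
Bb4 Ab4 G4 E4 | C5 Bb4 A4 F#4 | D5 C5 B4 G#4
Every group is a transposition up a 2nd of the one before; no shorter unit works.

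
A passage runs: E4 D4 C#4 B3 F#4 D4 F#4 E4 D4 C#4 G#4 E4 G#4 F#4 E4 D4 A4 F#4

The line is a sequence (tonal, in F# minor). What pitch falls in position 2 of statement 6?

B4

With 6-note cells, note 2 of each statement runs D4, E4, F#4.
Each moves up a 2nd. Continuing: G#4 → A4 → B4.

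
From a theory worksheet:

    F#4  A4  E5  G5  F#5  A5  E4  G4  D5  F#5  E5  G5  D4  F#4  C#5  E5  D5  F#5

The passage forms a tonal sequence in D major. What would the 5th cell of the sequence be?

B3 D4 A4 C#5 B4 D5

The 6-note cells begin on F#4, E4, D4 — each down a 2nd from the last.
Continuing the starts: C#4 → B3.
From B3 the diatonic shape gives B3 D4 A4 C#5 B4 D5.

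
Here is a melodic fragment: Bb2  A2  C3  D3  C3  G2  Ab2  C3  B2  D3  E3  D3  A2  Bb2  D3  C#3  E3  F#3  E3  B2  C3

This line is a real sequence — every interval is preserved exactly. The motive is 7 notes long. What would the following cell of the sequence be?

E3 D#3 F#3 G#3 F#3 C#3 D3

The 7-note cells begin on Bb2, C3, D3 — each up a 2nd from the last.
So cell 4 is E3 D#3 F#3 G#3 F#3 C#3 D3.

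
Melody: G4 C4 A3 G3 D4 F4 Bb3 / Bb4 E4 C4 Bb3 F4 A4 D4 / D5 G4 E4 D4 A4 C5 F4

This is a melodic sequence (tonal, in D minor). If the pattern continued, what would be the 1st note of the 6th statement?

C6

Grouping in 7s, the 1st note of each cell is G4, Bb4, D5.
Each moves up a 3rd. Continuing: F5 → A5 → C6.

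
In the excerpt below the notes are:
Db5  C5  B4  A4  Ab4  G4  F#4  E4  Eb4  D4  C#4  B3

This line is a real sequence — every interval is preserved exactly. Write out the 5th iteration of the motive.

F3 E3 D#3 C#3

Taking 4-note groups, the heads are Db5, Ab4, Eb4: the pattern moves down a 4th.
Continuing the starts: Bb3 → F3.
From F3 the exact shape gives F3 E3 D#3 C#3.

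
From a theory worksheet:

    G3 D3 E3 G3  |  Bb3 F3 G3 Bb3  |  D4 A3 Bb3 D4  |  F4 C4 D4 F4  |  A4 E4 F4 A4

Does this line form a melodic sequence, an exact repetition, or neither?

sequence

Each 4-note cell is the previous one transposed up a 3rd.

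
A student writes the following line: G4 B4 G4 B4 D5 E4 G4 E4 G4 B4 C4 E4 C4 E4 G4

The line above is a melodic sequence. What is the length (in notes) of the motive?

5

15 notes total. Splitting into 3 groups of 5:
G4 B4 G4 B4 D5 | E4 G4 E4 G4 B4 | C4 E4 C4 E4 G4
That's a consistent down a 3rd shift per cell, and no other grouping gives one.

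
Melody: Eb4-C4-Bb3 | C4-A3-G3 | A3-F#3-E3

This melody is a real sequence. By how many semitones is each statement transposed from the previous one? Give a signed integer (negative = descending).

With a 3-note motive the entries are Eb4, C4, A3, each down a 3rd from the previous.
Eb4→C4 is 60 − 63 = -3 semitones.

-3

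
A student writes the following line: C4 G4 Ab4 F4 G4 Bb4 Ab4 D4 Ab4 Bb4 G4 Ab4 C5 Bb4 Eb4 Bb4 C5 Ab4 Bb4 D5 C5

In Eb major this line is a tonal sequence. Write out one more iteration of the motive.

Unit = 7 notes; the statements start on C4, D4, Eb4, moving up a 2nd each time.
From F4 the diatonic shape gives F4 C5 D5 Bb4 C5 Eb5 D5.

F4 C5 D5 Bb4 C5 Eb5 D5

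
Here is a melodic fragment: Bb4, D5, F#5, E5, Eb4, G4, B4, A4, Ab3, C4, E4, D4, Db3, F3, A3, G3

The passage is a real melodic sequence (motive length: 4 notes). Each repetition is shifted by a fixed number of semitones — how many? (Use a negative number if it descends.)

-7

Unit = 4 notes; the statements start on Bb4, Eb4, Ab3, Db3, moving down a 5th each time.
Bb4 to Eb4 spans -7 semitones.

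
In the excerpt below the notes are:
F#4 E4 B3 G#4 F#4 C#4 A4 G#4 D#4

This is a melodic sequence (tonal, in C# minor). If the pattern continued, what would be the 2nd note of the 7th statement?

The unit is 3 notes. Position-2 pitches of the 3 shown cells: E4, F#4, G#4.
Each moves up a 2nd. Continuing: A4 → B4 → C#5 → D#5.

D#5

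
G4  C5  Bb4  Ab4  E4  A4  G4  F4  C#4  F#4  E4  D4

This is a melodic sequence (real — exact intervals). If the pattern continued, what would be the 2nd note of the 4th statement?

D#4

With 4-note cells, note 2 of each statement runs C5, A4, F#4.
One more down a 3rd gives D#4.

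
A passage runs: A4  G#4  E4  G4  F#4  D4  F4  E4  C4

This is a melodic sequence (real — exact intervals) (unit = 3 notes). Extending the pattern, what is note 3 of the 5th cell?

The unit is 3 notes. Position-3 pitches of the 3 shown cells: E4, D4, C4.
Each moves down a 2nd. Continuing: Bb3 → Ab3.

Ab3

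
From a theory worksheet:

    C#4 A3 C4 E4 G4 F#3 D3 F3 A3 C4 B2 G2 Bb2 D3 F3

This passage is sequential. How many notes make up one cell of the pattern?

Try groups of 5 (3 cells in 15 notes):
C#4 A3 C4 E4 G4 | F#3 D3 F3 A3 C4 | B2 G2 Bb2 D3 F3
Every group is a transposition down a 5th of the one before; no shorter unit works.

5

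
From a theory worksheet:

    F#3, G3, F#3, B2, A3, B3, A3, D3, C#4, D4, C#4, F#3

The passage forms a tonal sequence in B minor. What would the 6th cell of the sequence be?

B4 C#5 B4 E4

The 4-note cells begin on F#3, A3, C#4 — each up a 3rd from the last.
Carrying on: E4 → G4 → B4.
From B4 the diatonic shape gives B4 C#5 B4 E4.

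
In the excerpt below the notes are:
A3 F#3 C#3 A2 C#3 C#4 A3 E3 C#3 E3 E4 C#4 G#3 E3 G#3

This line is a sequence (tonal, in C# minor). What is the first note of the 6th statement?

Taking 5-note groups, the heads are A3, C#4, E4: the pattern moves up a 3rd.
Continuing: G#4 → B4 → D#5. Statement 6 starts on D#5.

D#5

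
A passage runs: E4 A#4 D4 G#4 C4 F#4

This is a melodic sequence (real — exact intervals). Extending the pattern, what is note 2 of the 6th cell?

C4

The unit is 2 notes. Position-2 pitches of the 3 shown cells: A#4, G#4, F#4.
Extending down a 2nd: E4 → D4 → C4.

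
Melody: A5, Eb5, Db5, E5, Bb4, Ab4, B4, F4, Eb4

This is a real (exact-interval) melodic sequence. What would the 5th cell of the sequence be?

Taking 3-note groups, the heads are A5, E5, B4: the pattern moves down a 4th.
Continuing the starts: F#4 → C#4.
So cell 5 is C#4 G3 F3.

C#4 G3 F3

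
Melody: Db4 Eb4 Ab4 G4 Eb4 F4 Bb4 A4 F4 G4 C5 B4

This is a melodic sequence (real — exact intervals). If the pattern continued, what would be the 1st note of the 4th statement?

G4

With 4-note cells, note 1 of each statement runs Db4, Eb4, F4.
One more up a 2nd gives G4.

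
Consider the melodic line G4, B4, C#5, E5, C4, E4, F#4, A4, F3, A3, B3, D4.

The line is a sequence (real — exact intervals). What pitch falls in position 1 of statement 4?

Bb2

With 4-note cells, note 1 of each statement runs G4, C4, F3.
One more down a 5th gives Bb2.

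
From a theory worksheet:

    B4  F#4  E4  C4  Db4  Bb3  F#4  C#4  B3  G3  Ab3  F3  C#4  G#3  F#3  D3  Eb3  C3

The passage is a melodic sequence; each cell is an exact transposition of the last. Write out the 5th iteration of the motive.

D#3 A#2 G#2 E2 F2 D2

Taking 6-note groups, the heads are B4, F#4, C#4: the pattern moves down a 4th.
Continuing the starts: G#3 → D#3.
So cell 5 is D#3 A#2 G#2 E2 F2 D2.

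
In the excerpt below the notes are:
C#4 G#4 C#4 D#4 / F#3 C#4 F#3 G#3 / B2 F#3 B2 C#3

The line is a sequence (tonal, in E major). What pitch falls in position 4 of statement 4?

The unit is 4 notes. Position-4 pitches of the 3 shown cells: D#4, G#3, C#3.
From C#3, down a 5th gives F#2.

F#2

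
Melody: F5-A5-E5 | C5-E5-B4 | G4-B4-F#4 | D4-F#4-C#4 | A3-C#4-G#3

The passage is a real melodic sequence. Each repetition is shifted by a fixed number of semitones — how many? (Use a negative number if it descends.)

-5

With a 3-note motive the entries are F5, C5, G4, D4, A3, each down a 4th from the previous.
Counting half-steps from F5 to C5: -5.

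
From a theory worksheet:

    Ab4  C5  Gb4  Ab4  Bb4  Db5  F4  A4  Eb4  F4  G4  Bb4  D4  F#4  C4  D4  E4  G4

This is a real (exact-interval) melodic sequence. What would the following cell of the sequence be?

With a 6-note motive the entries are Ab4, F4, D4, each down a 3rd from the previous.
From B3 the exact shape gives B3 D#4 A3 B3 C#4 E4.

B3 D#4 A3 B3 C#4 E4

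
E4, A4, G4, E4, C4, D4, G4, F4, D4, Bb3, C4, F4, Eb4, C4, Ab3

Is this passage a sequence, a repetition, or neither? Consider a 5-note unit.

Each 5-note cell is the previous one transposed down a 2nd.

sequence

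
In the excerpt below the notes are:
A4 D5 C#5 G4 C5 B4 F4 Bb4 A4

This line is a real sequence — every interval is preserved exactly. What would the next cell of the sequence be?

Eb4 Ab4 G4

Taking 3-note groups, the heads are A4, G4, F4: the pattern moves down a 2nd.
So cell 4 is Eb4 Ab4 G4.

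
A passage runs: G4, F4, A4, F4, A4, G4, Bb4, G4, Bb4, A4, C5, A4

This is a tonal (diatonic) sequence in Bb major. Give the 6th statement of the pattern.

Taking 4-note groups, the heads are G4, A4, Bb4: the pattern moves up a 2nd.
Carrying on: C5 → D5 → Eb5.
So cell 6 is Eb5 D5 F5 D5.

Eb5 D5 F5 D5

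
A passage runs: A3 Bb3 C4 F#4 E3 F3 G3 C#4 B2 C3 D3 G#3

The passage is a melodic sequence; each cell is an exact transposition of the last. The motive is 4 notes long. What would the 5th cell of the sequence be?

C#2 D2 E2 A#2

Taking 4-note groups, the heads are A3, E3, B2: the pattern moves down a 4th.
Continuing the starts: F#2 → C#2.
From C#2 the exact shape gives C#2 D2 E2 A#2.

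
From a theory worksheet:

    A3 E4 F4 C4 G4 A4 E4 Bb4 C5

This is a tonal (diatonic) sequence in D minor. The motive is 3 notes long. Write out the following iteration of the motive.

G4 D5 E5

With a 3-note motive the entries are A3, C4, E4, each up a 3rd from the previous.
From G4 the diatonic shape gives G4 D5 E5.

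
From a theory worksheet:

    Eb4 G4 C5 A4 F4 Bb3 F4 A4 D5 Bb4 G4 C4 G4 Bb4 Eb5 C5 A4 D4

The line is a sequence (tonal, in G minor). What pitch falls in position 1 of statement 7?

D5

The unit is 6 notes. Position-1 pitches of the 3 shown cells: Eb4, F4, G4.
Carrying that up a 2nd forward: A4 → Bb4 → C5 → D5.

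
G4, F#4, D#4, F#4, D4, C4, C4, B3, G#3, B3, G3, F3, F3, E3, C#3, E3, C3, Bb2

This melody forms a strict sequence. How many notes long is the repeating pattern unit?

6

Try groups of 6 (3 cells in 18 notes):
G4 F#4 D#4 F#4 D4 C4 | C4 B3 G#3 B3 G3 F3 | F3 E3 C#3 E3 C3 Bb2
Each cell is the previous one down a 5th — so the unit is 6 notes.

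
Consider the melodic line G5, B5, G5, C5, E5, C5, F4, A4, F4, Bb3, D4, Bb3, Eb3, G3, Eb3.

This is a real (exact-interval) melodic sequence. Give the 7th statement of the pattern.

Db2 F2 Db2

With a 3-note motive the entries are G5, C5, F4, Bb3, Eb3, each down a 5th from the previous.
Carrying on: Ab2 → Db2.
So cell 7 is Db2 F2 Db2.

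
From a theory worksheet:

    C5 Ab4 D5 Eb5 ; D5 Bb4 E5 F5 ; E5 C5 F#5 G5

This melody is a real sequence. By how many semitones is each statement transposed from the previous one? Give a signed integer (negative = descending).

With a 4-note motive the entries are C5, D5, E5, each up a 2nd from the previous.
Counting half-steps from C5 to D5: 2.

2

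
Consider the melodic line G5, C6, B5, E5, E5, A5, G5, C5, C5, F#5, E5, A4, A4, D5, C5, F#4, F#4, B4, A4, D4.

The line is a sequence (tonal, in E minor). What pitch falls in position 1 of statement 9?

E3

With 4-note cells, note 1 of each statement runs G5, E5, C5, A4, F#4.
Carrying that down a 3rd forward: D4 → B3 → G3 → E3.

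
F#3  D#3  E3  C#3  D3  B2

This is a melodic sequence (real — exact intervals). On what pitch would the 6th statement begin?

Ab2

With a 2-note motive the entries are F#3, E3, D3, each down a 2nd from the previous.
Continuing: C3 → Bb2 → Ab2. Statement 6 starts on Ab2.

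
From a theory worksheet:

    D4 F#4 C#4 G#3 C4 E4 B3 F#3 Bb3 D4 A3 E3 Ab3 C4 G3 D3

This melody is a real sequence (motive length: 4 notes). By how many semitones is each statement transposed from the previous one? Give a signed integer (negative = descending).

-2

Taking 4-note groups, the heads are D4, C4, Bb3, Ab3: the pattern moves down a 2nd.
D4 to C4 spans -2 semitones.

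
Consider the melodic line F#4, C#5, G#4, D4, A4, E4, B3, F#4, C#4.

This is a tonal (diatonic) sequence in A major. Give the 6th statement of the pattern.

C#3 G#3 D3

With a 3-note motive the entries are F#4, D4, B3, each down a 3rd from the previous.
Carrying on: G#3 → E3 → C#3.
So cell 6 is C#3 G#3 D3.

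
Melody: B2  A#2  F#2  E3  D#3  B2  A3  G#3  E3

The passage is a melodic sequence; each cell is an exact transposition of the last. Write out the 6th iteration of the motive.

C5 B4 G4

The 3-note cells begin on B2, E3, A3 — each up a 4th from the last.
Extending up a 4th: D4 → G4 → C5.
From C5 the exact shape gives C5 B4 G4.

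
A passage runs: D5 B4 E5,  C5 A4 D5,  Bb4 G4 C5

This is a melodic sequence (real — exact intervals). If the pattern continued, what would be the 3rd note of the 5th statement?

With 3-note cells, note 3 of each statement runs E5, D5, C5.
Each moves down a 2nd. Continuing: Bb4 → Ab4.

Ab4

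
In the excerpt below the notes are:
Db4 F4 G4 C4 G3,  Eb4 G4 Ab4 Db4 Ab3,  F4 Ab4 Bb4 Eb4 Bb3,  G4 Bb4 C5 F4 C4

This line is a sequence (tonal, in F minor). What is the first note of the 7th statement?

Unit = 5 notes; the statements start on Db4, Eb4, F4, G4, moving up a 2nd each time.
Continuing: Ab4 → Bb4 → C5. Statement 7 starts on C5.

C5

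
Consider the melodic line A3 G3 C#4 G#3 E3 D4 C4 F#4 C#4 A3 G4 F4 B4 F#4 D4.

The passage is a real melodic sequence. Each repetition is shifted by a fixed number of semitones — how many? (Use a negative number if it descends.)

Unit = 5 notes; the statements start on A3, D4, G4, moving up a 4th each time.
Counting half-steps from A3 to D4: 5.

5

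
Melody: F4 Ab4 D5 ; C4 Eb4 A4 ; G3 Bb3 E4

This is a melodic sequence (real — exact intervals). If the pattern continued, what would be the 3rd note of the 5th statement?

F#3

Grouping in 3s, the 3rd note of each cell is D5, A4, E4.
Carrying that down a 4th forward: B3 → F#3.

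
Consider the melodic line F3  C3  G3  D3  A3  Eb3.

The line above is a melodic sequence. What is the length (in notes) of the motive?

2

6 notes total. Splitting into 3 groups of 2:
F3 C3 | G3 D3 | A3 Eb3
Each cell is the previous one up a 2nd — so the unit is 2 notes.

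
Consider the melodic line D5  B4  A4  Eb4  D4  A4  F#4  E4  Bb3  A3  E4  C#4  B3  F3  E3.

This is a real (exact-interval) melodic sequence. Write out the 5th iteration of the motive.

F#3 D#3 C#3 G2 F#2

With a 5-note motive the entries are D5, A4, E4, each down a 4th from the previous.
Extending down a 4th: B3 → F#3.
From F#3 the exact shape gives F#3 D#3 C#3 G2 F#2.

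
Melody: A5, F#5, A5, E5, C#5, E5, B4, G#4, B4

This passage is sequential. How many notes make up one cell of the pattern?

There are 9 notes; a 3-note unit gives 3 cells:
A5 F#5 A5 | E5 C#5 E5 | B4 G#4 B4
That's a consistent down a 4th shift per cell, and no other grouping gives one.

3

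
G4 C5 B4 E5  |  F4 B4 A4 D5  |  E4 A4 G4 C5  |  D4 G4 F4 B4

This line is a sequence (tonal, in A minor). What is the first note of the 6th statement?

B3

The 4-note cells begin on G4, F4, E4, D4 — each down a 2nd from the last.
Extending the heads down a 2nd: C4 → B3.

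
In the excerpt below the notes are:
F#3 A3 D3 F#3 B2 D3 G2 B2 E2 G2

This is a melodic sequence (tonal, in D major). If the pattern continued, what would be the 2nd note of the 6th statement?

The unit is 2 notes. Position-2 pitches of the 5 shown cells: A3, F#3, D3, B2, G2.
One more down a 3rd gives E2.

E2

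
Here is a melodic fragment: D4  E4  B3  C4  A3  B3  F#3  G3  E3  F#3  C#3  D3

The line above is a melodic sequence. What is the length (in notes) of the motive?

12 notes total. Splitting into 3 groups of 4:
D4 E4 B3 C4 | A3 B3 F#3 G3 | E3 F#3 C#3 D3
That's a consistent down a 4th shift per cell, and no other grouping gives one.

4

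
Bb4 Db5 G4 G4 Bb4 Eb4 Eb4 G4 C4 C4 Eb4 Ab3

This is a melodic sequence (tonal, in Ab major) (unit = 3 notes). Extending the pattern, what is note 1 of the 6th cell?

F3

Grouping in 3s, the 1st note of each cell is Bb4, G4, Eb4, C4.
Extending down a 3rd: Ab3 → F3.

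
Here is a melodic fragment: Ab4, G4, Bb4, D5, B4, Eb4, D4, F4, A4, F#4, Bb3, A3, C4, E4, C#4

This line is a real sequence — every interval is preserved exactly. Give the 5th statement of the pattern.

C3 B2 D3 F#3 D#3

The 5-note cells begin on Ab4, Eb4, Bb3 — each down a 4th from the last.
Continuing the starts: F3 → C3.
From C3 the exact shape gives C3 B2 D3 F#3 D#3.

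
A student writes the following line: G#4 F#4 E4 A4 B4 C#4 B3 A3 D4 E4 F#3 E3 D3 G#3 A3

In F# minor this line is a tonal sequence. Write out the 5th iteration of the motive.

With a 5-note motive the entries are G#4, C#4, F#3, each down a 5th from the previous.
Continuing the starts: B2 → E2.
Statement 5 starts on E2 and keeps the same diatonic contour: E2 D2 C#2 F#2 G#2.

E2 D2 C#2 F#2 G#2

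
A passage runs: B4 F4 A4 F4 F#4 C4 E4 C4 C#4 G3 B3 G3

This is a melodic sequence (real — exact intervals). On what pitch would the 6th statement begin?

A#2

Unit = 4 notes; the statements start on B4, F#4, C#4, moving down a 4th each time.
Continuing: G#3 → D#3 → A#2. Statement 6 starts on A#2.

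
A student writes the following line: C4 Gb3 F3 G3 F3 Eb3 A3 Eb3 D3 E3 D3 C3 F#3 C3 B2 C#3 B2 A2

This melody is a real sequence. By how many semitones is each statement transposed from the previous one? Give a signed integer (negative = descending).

-3

Unit = 6 notes; the statements start on C4, A3, F#3, moving down a 3rd each time.
C4→A3 is 57 − 60 = -3 semitones.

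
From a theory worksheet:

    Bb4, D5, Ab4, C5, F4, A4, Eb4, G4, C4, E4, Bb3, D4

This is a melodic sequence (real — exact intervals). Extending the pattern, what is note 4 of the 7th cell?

With 4-note cells, note 4 of each statement runs C5, G4, D4.
Extending down a 4th: A3 → E3 → B2 → F#2.

F#2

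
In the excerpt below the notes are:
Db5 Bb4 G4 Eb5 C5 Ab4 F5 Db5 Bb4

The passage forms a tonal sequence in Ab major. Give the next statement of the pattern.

G5 Eb5 C5

Taking 3-note groups, the heads are Db5, Eb5, F5: the pattern moves up a 2nd.
Statement 4 starts on G5 and keeps the same diatonic contour: G5 Eb5 C5.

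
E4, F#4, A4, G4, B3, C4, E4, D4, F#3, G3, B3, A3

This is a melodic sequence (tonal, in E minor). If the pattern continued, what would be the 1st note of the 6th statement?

With 4-note cells, note 1 of each statement runs E4, B3, F#3.
Extending down a 4th: C3 → G2 → D2.

D2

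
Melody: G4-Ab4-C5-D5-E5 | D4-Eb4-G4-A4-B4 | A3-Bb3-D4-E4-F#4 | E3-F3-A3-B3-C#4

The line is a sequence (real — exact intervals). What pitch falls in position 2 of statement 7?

D2

With 5-note cells, note 2 of each statement runs Ab4, Eb4, Bb3, F3.
Each moves down a 4th. Continuing: C3 → G2 → D2.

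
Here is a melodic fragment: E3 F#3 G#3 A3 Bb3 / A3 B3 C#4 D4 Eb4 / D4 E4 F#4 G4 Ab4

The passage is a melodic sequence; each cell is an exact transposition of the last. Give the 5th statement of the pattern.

C5 D5 E5 F5 Gb5

Taking 5-note groups, the heads are E3, A3, D4: the pattern moves up a 4th.
Continuing the starts: G4 → C5.
From C5 the exact shape gives C5 D5 E5 F5 Gb5.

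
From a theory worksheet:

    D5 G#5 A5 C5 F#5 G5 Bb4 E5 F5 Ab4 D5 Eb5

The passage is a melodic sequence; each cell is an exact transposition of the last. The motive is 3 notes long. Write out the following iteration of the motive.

Gb4 C5 Db5

The 3-note cells begin on D5, C5, Bb4, Ab4 — each down a 2nd from the last.
Statement 5 starts on Gb4 and keeps the same exact contour: Gb4 C5 Db5.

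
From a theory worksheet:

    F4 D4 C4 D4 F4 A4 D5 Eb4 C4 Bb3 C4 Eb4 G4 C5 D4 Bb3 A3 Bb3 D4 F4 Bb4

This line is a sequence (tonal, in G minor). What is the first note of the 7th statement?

G3

With a 7-note motive the entries are F4, Eb4, D4, each down a 2nd from the previous.
Continuing: C4 → Bb3 → A3 → G3. Statement 7 starts on G3.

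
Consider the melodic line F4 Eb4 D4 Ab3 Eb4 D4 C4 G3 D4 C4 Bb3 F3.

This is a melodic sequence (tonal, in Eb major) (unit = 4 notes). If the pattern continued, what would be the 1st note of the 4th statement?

Grouping in 4s, the 1st note of each cell is F4, Eb4, D4.
Each moves down a 2nd; the next is C4.

C4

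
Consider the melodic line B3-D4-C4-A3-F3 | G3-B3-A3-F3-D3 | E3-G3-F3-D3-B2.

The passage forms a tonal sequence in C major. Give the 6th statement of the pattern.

F2 A2 G2 E2 C2

Unit = 5 notes; the statements start on B3, G3, E3, moving down a 3rd each time.
Extending down a 3rd: C3 → A2 → F2.
So cell 6 is F2 A2 G2 E2 C2.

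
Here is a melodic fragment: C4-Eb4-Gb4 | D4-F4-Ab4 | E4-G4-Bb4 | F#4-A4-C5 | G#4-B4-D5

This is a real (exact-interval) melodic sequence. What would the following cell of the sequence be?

Taking 3-note groups, the heads are C4, D4, E4, F#4, G#4: the pattern moves up a 2nd.
Statement 6 starts on A#4 and keeps the same exact contour: A#4 C#5 E5.

A#4 C#5 E5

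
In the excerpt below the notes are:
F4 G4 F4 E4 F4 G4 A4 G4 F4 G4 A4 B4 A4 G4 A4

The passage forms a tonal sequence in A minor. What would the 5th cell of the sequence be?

Taking 5-note groups, the heads are F4, G4, A4: the pattern moves up a 2nd.
Carrying on: B4 → C5.
So cell 5 is C5 D5 C5 B4 C5.

C5 D5 C5 B4 C5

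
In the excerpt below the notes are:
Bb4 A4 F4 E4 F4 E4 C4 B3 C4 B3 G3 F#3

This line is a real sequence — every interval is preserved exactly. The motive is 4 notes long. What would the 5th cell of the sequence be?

D3 C#3 A2 G#2

Unit = 4 notes; the statements start on Bb4, F4, C4, moving down a 4th each time.
Extending down a 4th: G3 → D3.
So cell 5 is D3 C#3 A2 G#2.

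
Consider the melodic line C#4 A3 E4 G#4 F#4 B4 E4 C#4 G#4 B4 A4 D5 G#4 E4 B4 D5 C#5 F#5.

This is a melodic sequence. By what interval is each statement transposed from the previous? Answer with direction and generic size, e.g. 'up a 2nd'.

up a 3rd

Unit = 6 notes; the statements start on C#4, E4, G#4, moving up a 3rd each time.
C#4 to E4 is up a 3rd.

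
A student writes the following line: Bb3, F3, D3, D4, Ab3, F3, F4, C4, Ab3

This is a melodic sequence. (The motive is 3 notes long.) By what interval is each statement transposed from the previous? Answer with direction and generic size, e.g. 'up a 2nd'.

up a 3rd

Unit = 3 notes; the statements start on Bb3, D4, F4, moving up a 3rd each time.
From Bb3 to D4: up a 3rd.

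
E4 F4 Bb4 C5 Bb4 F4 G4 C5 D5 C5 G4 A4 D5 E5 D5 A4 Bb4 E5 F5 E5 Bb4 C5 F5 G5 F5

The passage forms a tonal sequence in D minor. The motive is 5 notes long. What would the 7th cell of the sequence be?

Unit = 5 notes; the statements start on E4, F4, G4, A4, Bb4, moving up a 2nd each time.
Extending up a 2nd: C5 → D5.
From D5 the diatonic shape gives D5 E5 A5 Bb5 A5.

D5 E5 A5 Bb5 A5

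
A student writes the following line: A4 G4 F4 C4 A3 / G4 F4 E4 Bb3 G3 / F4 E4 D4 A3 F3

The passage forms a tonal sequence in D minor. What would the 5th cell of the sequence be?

D4 C4 Bb3 F3 D3

The 5-note cells begin on A4, G4, F4 — each down a 2nd from the last.
Continuing the starts: E4 → D4.
Statement 5 starts on D4 and keeps the same diatonic contour: D4 C4 Bb3 F3 D3.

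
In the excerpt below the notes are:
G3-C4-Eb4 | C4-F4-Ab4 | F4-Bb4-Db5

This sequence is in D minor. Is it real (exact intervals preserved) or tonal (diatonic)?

real

Each cell has the same semitone pattern (5, 3) — intervals are preserved exactly.
And Eb4 lies outside D minor, so the sequence is real rather than tonal.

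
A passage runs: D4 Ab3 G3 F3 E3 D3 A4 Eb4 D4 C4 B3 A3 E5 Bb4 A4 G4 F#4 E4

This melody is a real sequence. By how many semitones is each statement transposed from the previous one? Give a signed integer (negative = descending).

7

Unit = 6 notes; the statements start on D4, A4, E5, moving up a 5th each time.
Counting half-steps from D4 to A4: 7.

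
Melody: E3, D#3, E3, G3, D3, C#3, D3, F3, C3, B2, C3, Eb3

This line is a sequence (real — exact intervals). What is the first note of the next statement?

Bb2

Unit = 4 notes; the statements start on E3, D3, C3, moving down a 2nd each time.
One more step down a 2nd gives Bb2.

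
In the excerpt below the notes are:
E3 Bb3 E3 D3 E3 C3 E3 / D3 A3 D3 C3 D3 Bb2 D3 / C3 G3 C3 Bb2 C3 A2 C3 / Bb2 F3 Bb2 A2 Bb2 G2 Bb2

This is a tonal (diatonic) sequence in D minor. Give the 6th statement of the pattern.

With a 7-note motive the entries are E3, D3, C3, Bb2, each down a 2nd from the previous.
Continuing the starts: A2 → G2.
From G2 the diatonic shape gives G2 D3 G2 F2 G2 E2 G2.

G2 D3 G2 F2 G2 E2 G2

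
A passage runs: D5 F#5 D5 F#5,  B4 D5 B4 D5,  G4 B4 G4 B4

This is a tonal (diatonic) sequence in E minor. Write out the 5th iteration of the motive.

C4 E4 C4 E4

With a 4-note motive the entries are D5, B4, G4, each down a 3rd from the previous.
Extending down a 3rd: E4 → C4.
From C4 the diatonic shape gives C4 E4 C4 E4.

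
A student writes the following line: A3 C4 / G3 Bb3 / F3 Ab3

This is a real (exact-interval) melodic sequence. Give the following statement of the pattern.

The 2-note cells begin on A3, G3, F3 — each down a 2nd from the last.
So cell 4 is Eb3 Gb3.

Eb3 Gb3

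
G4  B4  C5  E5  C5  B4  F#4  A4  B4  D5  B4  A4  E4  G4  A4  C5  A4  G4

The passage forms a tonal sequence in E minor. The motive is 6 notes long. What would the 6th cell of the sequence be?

With a 6-note motive the entries are G4, F#4, E4, each down a 2nd from the previous.
Carrying on: D4 → C4 → B3.
So cell 6 is B3 D4 E4 G4 E4 D4.

B3 D4 E4 G4 E4 D4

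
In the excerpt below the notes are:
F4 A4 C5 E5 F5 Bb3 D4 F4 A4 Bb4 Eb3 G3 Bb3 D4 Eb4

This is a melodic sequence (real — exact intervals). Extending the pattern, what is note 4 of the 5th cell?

With 5-note cells, note 4 of each statement runs E5, A4, D4.
Carrying that down a 5th forward: G3 → C3.

C3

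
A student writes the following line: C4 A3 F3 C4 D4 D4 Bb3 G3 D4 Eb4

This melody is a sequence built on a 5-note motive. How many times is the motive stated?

2

10 notes in groups of 5 gives 10/5 = 2 statements.
Starts: C4, D4 — each up a 2nd.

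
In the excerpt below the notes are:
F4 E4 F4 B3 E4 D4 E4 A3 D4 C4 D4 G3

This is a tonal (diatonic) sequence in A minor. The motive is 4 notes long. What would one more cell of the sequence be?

The 4-note cells begin on F4, E4, D4 — each down a 2nd from the last.
Statement 4 starts on C4 and keeps the same diatonic contour: C4 B3 C4 F3.

C4 B3 C4 F3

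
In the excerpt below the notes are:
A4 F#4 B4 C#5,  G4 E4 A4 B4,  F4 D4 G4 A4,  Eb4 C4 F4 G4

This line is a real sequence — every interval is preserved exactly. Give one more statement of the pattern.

Db4 Bb3 Eb4 F4

With a 4-note motive the entries are A4, G4, F4, Eb4, each down a 2nd from the previous.
So cell 5 is Db4 Bb3 Eb4 F4.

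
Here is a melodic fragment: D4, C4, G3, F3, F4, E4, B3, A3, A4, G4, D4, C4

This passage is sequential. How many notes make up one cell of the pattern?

4

12 notes total. Splitting into 3 groups of 4:
D4 C4 G3 F3 | F4 E4 B3 A3 | A4 G4 D4 C4
That's a consistent up a 3rd shift per cell, and no other grouping gives one.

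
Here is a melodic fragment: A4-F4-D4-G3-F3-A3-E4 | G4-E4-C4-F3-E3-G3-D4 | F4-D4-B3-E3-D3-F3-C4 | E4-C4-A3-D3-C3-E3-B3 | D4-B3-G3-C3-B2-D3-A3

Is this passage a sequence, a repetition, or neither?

sequence

Each 7-note cell is the previous one transposed down a 2nd.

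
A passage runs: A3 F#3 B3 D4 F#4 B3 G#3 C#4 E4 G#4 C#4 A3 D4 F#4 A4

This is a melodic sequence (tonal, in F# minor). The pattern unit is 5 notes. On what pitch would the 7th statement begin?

G#4

The 5-note cells begin on A3, B3, C#4 — each up a 2nd from the last.
Continuing: D4 → E4 → F#4 → G#4. Statement 7 starts on G#4.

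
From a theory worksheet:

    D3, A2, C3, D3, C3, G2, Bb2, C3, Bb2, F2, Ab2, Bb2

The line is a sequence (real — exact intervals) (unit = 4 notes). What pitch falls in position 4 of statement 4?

Ab2

The unit is 4 notes. Position-4 pitches of the 3 shown cells: D3, C3, Bb2.
Each moves down a 2nd; the next is Ab2.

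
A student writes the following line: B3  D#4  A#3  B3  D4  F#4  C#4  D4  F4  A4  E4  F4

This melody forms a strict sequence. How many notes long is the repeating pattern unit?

4

Try groups of 4 (3 cells in 12 notes):
B3 D#4 A#3 B3 | D4 F#4 C#4 D4 | F4 A4 E4 F4
That's a consistent up a 3rd shift per cell, and no other grouping gives one.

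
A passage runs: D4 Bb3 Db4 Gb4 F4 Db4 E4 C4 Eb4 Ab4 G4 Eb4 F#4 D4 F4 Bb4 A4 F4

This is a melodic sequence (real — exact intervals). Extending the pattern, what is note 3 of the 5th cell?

Grouping in 6s, the 3rd note of each cell is Db4, Eb4, F4.
Each moves up a 2nd. Continuing: G4 → A4.

A4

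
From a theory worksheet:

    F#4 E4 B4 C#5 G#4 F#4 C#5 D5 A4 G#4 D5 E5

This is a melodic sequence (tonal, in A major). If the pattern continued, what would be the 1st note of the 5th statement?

C#5

With 4-note cells, note 1 of each statement runs F#4, G#4, A4.
Carrying that up a 2nd forward: B4 → C#5.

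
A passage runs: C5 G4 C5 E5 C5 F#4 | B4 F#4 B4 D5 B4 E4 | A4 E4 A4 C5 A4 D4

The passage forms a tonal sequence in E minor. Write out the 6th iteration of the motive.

With a 6-note motive the entries are C5, B4, A4, each down a 2nd from the previous.
Carrying on: G4 → F#4 → E4.
So cell 6 is E4 B3 E4 G4 E4 A3.

E4 B3 E4 G4 E4 A3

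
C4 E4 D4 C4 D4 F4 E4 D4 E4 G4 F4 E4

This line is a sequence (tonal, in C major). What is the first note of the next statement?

With a 4-note motive the entries are C4, D4, E4, each up a 2nd from the previous.
The next head, up a 2nd from E4, is F4.

F4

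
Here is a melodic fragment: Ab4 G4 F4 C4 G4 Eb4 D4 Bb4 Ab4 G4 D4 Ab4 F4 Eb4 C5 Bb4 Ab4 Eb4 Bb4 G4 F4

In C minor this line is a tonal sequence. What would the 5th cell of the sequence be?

Taking 7-note groups, the heads are Ab4, Bb4, C5: the pattern moves up a 2nd.
Carrying on: D5 → Eb5.
So cell 5 is Eb5 D5 C5 G4 D5 Bb4 Ab4.

Eb5 D5 C5 G4 D5 Bb4 Ab4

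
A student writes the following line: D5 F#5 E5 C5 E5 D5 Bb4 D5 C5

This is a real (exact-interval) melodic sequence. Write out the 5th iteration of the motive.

Gb4 Bb4 Ab4

The 3-note cells begin on D5, C5, Bb4 — each down a 2nd from the last.
Continuing the starts: Ab4 → Gb4.
So cell 5 is Gb4 Bb4 Ab4.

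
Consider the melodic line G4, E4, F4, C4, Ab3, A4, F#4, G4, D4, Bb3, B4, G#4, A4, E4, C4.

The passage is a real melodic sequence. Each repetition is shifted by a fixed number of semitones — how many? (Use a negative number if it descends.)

2

With a 5-note motive the entries are G4, A4, B4, each up a 2nd from the previous.
G4→A4 is 69 − 67 = 2 semitones.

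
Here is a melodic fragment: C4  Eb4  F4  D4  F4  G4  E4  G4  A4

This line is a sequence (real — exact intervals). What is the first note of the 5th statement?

G#4

With a 3-note motive the entries are C4, D4, E4, each up a 2nd from the previous.
Continuing: F#4 → G#4. Statement 5 starts on G#4.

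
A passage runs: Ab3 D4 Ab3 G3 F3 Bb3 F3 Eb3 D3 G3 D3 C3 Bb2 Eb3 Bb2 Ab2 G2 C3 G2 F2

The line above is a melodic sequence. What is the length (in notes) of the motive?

20 notes total. Splitting into 5 groups of 4:
Ab3 D4 Ab3 G3 | F3 Bb3 F3 Eb3 | D3 G3 D3 C3 | Bb2 Eb3 Bb2 Ab2 | G2 C3 G2 F2
Every group is a transposition down a 3rd of the one before; no shorter unit works.

4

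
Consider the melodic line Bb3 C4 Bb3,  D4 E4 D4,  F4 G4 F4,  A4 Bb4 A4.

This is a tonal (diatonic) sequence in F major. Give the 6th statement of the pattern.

Taking 3-note groups, the heads are Bb3, D4, F4, A4: the pattern moves up a 3rd.
Carrying on: C5 → E5.
So cell 6 is E5 F5 E5.

E5 F5 E5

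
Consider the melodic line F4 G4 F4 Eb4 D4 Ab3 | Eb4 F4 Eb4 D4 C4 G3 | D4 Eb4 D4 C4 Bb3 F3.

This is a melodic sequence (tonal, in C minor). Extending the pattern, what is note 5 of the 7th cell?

Eb3

Grouping in 6s, the 5th note of each cell is D4, C4, Bb3.
Each moves down a 2nd. Continuing: Ab3 → G3 → F3 → Eb3.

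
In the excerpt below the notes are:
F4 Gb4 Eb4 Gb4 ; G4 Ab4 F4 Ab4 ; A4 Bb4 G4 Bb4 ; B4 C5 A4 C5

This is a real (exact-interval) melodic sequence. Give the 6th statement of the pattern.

The 4-note cells begin on F4, G4, A4, B4 — each up a 2nd from the last.
Carrying on: C#5 → D#5.
From D#5 the exact shape gives D#5 E5 C#5 E5.

D#5 E5 C#5 E5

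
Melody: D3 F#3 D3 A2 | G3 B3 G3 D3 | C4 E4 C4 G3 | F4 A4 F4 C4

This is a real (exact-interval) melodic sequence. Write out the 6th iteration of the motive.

With a 4-note motive the entries are D3, G3, C4, F4, each up a 4th from the previous.
Extending up a 4th: Bb4 → Eb5.
From Eb5 the exact shape gives Eb5 G5 Eb5 Bb4.

Eb5 G5 Eb5 Bb4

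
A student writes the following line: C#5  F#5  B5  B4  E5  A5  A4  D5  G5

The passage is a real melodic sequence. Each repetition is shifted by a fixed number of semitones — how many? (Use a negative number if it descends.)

-2

Taking 3-note groups, the heads are C#5, B4, A4: the pattern moves down a 2nd.
Counting half-steps from C#5 to B4: -2.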